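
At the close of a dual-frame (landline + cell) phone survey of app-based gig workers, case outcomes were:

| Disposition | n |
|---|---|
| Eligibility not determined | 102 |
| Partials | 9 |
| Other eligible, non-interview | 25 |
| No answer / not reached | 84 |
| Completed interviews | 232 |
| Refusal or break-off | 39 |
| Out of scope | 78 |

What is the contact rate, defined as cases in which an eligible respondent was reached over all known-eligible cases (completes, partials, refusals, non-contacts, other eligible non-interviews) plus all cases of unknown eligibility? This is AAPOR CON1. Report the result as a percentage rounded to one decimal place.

Num → 232 + 9 + 39 + 25 = 305
Base → 232 + 9 + 39 + 84 + 25 + 102 = 491
CON1 = 305 / 491 = 0.6212

62.1%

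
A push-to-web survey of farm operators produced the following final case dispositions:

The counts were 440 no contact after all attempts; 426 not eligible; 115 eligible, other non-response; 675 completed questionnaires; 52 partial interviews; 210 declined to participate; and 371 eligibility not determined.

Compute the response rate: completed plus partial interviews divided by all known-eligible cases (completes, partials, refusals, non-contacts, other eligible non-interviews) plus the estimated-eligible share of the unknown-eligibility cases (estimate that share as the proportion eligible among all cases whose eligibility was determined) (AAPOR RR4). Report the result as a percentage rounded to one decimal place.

Numerator = 675 + 52 = 727
Eligible (known) = 675 + 52 + 210 + 440 + 115 = 1492
e = 1492 / (1492 + 426) = 1492 / 1918 = 0.7779
e × U = 0.7779 × 371 = 288.60
Denominator = 1492 + 288.60 = 1780.60
RR4 = 727 / 1780.60 = 0.4083

40.8%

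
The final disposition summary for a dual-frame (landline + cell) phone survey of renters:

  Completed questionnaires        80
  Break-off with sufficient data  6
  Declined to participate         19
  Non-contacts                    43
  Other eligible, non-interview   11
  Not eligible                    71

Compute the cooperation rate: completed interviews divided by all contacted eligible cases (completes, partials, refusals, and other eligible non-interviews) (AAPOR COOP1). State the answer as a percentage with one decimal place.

Num → 80
Base → 80 + 6 + 19 + 11 = 116
COOP1 = 80 / 116 = 0.6897

69.0%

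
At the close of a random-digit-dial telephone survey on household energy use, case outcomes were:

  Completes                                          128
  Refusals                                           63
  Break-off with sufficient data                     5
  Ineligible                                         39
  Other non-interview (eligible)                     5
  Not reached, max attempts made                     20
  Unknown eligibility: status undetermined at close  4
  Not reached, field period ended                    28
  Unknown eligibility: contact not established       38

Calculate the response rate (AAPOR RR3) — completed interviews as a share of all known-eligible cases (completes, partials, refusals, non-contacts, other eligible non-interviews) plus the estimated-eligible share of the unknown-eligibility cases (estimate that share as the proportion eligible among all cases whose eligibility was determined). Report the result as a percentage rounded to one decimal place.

Non-contacts = 28 + 20 = 48
Undetermined eligibility = 38 + 4 = 42
Numerator = 128
Known eligible = 128 + 5 + 63 + 48 + 5 = 249
e = 249 / (249 + 39) = 249 / 288 = 0.8646
Eligible share of unknowns = 0.8646 × 42 = 36.31
Denominator = 249 + 36.31 = 285.31
RR3 = 128 / 285.31 = 0.4486

44.9%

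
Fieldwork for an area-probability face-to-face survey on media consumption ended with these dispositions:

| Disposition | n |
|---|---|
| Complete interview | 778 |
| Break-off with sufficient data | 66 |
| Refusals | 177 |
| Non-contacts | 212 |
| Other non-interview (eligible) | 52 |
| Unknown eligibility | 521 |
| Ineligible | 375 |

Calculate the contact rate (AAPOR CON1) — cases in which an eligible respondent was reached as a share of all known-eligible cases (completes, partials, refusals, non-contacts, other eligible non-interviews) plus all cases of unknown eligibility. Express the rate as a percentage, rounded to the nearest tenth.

Top → 778 + 66 + 177 + 52 = 1073
Base → 778 + 66 + 177 + 212 + 52 + 521 = 1806
CON1 = 1073 / 1806 = 0.5941

59.4%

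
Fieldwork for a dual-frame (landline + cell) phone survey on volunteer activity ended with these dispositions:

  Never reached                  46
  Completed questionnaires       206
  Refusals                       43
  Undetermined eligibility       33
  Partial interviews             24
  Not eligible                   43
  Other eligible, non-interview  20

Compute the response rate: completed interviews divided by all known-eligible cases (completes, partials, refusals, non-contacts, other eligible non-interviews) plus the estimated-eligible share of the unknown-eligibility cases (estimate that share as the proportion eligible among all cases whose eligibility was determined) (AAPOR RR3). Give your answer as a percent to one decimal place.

Num = 206
Determined eligible = 206 + 24 + 43 + 46 + 20 = 339
e = 339 / (339 + 43) = 339 / 382 = 0.8874
Estimated eligible among unknowns = 0.8874 × 33 = 29.28
Denom = 339 + 29.28 = 368.28
RR3 = 206 / 368.28 = 0.5594

55.9%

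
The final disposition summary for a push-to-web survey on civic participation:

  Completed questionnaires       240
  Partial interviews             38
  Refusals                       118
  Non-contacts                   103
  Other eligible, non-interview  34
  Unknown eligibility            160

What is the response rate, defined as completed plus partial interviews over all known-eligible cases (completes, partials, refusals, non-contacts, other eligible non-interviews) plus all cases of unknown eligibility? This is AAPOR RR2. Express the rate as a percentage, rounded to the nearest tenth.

Num = 240 + 38 = 278
Denominator = 240 + 38 + 118 + 103 + 34 + 160 = 693
RR2 = 278 / 693 = 0.4012

40.1%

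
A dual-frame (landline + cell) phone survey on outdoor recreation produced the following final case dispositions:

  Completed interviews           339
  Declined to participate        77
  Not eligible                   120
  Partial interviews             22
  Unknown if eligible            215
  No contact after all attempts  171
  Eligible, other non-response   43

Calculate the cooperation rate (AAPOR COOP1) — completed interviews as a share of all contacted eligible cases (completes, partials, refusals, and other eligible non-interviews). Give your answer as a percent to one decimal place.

Top: 339
Base: 339 + 22 + 77 + 43 = 481
COOP1 = 339 / 481 = 0.7048

70.5%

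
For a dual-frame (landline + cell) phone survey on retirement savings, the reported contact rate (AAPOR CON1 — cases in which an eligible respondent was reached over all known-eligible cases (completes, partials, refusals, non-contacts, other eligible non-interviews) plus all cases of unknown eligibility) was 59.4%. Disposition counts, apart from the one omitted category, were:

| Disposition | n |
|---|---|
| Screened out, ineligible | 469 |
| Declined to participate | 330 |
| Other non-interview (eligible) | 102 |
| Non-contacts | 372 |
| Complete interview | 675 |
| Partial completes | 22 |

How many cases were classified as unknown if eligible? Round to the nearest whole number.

Num: 675 + 22 + 330 + 102 = 1129
CON1 = 1129 / D = 0.594
D = 1129 / 0.594 = 1900.7
Other denominator terms total 1501
unknown if eligible = 1900.7 − 1501 ≈ 400

400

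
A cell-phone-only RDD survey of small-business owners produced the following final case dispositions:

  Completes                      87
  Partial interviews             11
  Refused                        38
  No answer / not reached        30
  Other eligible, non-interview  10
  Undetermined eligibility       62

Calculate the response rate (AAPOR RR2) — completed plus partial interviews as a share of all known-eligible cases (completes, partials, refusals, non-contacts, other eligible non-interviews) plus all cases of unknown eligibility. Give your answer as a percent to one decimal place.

Top = 87 + 11 = 98
Base = 87 + 11 + 38 + 30 + 10 + 62 = 238
RR2 = 98 / 238 = 0.4118

41.2%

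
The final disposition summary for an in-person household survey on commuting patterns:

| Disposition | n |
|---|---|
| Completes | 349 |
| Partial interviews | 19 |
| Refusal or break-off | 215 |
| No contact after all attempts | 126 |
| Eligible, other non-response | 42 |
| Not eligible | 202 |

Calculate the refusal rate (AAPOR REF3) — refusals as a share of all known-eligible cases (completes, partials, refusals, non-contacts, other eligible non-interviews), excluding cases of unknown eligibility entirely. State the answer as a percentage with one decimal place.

28.6%

Numerator = 215
Base = 349 + 19 + 215 + 126 + 42 = 751
REF3 = 215 / 751 = 0.2863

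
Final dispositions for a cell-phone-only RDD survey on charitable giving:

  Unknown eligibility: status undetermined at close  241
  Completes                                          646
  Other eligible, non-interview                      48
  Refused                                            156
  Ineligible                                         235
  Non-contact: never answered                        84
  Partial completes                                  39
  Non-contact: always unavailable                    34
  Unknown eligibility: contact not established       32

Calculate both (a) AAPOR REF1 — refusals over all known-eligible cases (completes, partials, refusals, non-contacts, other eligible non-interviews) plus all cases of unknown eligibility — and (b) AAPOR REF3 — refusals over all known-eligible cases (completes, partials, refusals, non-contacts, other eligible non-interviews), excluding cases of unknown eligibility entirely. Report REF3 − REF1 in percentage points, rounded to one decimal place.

No answer / not reached = 84 + 34 = 118
Unknown if eligible = 32 + 241 = 273
Num: 156
Denom: 646 + 39 + 156 + 118 + 48 + 273 = 1280
REF1 = 156 / 1280 = 0.1219
Denom: 646 + 39 + 156 + 118 + 48 = 1007
REF3 = 156 / 1007 = 0.1549
Difference = 15.49 − 12.19 = 3.30 percentage points

3.3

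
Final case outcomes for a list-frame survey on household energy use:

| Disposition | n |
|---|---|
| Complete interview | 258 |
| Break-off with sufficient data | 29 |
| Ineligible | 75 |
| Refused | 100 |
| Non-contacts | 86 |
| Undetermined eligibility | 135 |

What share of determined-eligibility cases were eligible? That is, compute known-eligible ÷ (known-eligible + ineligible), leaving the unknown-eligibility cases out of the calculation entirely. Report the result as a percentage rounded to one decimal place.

86.3%

Determined eligible = 258 + 29 + 100 + 86 = 473
e = 473 / (473 + 75) = 473 / 548 = 0.8631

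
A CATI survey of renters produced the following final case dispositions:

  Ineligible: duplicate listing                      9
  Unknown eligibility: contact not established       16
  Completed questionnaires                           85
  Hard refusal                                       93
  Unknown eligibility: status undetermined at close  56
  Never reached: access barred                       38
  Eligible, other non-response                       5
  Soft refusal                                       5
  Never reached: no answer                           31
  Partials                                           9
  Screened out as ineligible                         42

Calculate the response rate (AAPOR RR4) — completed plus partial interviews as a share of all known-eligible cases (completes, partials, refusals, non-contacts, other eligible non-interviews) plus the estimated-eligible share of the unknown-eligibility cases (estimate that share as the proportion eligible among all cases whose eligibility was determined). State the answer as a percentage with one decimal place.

28.8%

Refused = 93 + 5 = 98
Non-contacts = 31 + 38 = 69
Eligibility not determined = 16 + 56 = 72
Ineligible = 42 + 9 = 51
Numerator → 85 + 9 = 94
Known eligible → 85 + 9 + 98 + 69 + 5 = 266
e = 266 / (266 + 51) = 266 / 317 = 0.8391
Estimated eligible among unknowns → 0.8391 × 72 = 60.42
Denom → 266 + 60.42 = 326.42
RR4 = 94 / 326.42 = 0.2880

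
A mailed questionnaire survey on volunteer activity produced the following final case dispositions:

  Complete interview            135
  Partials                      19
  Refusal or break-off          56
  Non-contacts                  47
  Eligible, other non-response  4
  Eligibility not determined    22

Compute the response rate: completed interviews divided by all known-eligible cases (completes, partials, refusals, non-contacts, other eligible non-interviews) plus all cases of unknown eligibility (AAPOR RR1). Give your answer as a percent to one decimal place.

Num: 135
Denominator: 135 + 19 + 56 + 47 + 4 + 22 = 283
RR1 = 135 / 283 = 0.4770

47.7%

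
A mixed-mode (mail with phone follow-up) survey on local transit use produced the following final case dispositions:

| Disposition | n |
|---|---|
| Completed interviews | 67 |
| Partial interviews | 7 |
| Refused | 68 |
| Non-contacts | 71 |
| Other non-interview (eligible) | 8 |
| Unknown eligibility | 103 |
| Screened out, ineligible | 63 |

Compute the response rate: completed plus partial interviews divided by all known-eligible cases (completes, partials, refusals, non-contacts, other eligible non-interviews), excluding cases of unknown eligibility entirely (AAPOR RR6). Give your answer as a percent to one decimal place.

Top: 67 + 7 = 74
Denominator: 67 + 7 + 68 + 71 + 8 = 221
RR6 = 74 / 221 = 0.3348

33.5%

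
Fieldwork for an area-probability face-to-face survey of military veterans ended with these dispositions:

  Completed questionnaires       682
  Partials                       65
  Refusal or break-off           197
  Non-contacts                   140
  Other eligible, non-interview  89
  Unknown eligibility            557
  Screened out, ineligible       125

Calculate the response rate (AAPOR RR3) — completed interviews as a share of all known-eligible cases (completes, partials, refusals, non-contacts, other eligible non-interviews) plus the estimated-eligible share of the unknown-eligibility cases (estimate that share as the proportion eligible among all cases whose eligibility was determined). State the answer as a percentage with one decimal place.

40.7%

Num = 682
Known eligible = 682 + 65 + 197 + 140 + 89 = 1173
e = 1173 / (1173 + 125) = 1173 / 1298 = 0.9037
Eligible share of unknowns = 0.9037 × 557 = 503.36
Base = 1173 + 503.36 = 1676.36
RR3 = 682 / 1676.36 = 0.4068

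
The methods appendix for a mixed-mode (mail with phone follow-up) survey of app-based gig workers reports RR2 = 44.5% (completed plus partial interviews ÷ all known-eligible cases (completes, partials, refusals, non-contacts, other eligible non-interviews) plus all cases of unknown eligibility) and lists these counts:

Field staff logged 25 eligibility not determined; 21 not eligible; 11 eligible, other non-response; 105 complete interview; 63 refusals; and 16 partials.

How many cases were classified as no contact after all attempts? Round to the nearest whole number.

Num → 105 + 16 = 121
RR2 = 121 / D = 0.445
D = 121 / 0.445 = 271.9
Other denominator terms total 220
no contact after all attempts = 271.9 − 220 ≈ 52

52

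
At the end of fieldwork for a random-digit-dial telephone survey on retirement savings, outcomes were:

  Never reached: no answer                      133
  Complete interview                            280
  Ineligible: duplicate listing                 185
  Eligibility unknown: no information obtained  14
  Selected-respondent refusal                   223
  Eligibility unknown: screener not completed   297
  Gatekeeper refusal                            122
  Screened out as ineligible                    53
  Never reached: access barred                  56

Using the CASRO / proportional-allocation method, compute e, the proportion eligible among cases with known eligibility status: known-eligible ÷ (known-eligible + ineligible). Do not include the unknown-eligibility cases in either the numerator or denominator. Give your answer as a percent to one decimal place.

77.4%

Declined to participate = 122 + 223 = 345
No answer / not reached = 133 + 56 = 189
Eligibility not determined = 297 + 14 = 311
Not eligible = 53 + 185 = 238
Eligible (known) → 280 + 345 + 189 = 814
e = 814 / (814 + 238) = 814 / 1052 = 0.7738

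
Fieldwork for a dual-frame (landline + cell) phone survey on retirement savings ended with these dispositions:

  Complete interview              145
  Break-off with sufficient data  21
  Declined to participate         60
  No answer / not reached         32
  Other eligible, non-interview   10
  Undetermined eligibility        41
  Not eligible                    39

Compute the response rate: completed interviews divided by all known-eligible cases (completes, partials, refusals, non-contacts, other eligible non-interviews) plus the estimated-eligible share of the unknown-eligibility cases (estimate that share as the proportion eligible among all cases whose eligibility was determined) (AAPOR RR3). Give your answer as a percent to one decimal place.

Num → 145
Known eligible → 145 + 21 + 60 + 32 + 10 = 268
e = 268 / (268 + 39) = 268 / 307 = 0.8730
e × U → 0.8730 × 41 = 35.79
Denominator → 268 + 35.79 = 303.79
RR3 = 145 / 303.79 = 0.4773

47.7%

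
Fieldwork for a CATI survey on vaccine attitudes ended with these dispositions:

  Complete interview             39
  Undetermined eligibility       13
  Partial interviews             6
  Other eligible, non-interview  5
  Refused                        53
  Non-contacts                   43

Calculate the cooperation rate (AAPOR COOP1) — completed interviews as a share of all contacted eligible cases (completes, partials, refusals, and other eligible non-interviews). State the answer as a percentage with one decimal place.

Top → 39
Base → 39 + 6 + 53 + 5 = 103
COOP1 = 39 / 103 = 0.3786

37.9%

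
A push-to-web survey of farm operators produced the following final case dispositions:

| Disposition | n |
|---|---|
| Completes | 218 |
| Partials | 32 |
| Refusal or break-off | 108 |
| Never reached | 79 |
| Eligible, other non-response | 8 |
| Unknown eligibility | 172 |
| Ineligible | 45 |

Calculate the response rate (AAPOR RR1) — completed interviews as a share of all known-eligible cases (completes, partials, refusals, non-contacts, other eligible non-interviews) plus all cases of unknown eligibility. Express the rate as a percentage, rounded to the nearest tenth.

35.3%

Num = 218
Denominator = 218 + 32 + 108 + 79 + 8 + 172 = 617
RR1 = 218 / 617 = 0.3533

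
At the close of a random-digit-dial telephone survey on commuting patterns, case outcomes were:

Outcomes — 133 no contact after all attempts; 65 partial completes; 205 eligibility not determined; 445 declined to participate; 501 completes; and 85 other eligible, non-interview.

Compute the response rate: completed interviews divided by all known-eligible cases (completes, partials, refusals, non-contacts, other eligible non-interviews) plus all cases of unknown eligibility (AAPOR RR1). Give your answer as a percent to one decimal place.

34.9%

Top = 501
Denom = 501 + 65 + 445 + 133 + 85 + 205 = 1434
RR1 = 501 / 1434 = 0.3494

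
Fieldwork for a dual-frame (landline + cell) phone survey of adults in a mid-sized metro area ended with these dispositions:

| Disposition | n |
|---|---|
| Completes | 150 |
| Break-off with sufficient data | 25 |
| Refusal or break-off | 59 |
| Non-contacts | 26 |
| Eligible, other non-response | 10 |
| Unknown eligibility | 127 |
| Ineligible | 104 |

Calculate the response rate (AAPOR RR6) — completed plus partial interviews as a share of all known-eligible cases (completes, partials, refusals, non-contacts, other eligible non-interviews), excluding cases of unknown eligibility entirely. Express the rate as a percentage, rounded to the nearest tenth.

Num: 150 + 25 = 175
Base: 150 + 25 + 59 + 26 + 10 = 270
RR6 = 175 / 270 = 0.6481

64.8%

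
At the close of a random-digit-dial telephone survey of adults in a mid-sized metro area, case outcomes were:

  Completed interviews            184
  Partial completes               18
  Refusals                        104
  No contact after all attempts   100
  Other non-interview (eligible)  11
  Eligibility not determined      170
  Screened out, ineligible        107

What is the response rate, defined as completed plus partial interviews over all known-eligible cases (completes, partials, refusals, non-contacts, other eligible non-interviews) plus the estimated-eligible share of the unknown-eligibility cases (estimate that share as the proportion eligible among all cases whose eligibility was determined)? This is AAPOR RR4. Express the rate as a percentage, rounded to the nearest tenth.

Num = 184 + 18 = 202
Determined eligible = 184 + 18 + 104 + 100 + 11 = 417
e = 417 / (417 + 107) = 417 / 524 = 0.7958
e × U = 0.7958 × 170 = 135.29
Denom = 417 + 135.29 = 552.29
RR4 = 202 / 552.29 = 0.3657

36.6%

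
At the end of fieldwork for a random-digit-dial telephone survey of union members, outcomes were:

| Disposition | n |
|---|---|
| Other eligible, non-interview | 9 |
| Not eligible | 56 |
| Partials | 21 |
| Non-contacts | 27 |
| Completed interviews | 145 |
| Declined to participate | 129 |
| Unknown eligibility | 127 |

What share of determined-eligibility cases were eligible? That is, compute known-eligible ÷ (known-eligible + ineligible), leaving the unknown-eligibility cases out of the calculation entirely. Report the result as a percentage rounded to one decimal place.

85.5%

Eligible (known): 145 + 21 + 129 + 27 + 9 = 331
e = 331 / (331 + 56) = 331 / 387 = 0.8553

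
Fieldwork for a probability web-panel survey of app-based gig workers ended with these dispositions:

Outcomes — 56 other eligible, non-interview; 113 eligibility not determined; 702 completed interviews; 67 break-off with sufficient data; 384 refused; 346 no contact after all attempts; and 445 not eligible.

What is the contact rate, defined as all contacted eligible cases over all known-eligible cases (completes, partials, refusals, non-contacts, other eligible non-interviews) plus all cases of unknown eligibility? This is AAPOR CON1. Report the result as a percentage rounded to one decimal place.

Top → 702 + 67 + 384 + 56 = 1209
Denom → 702 + 67 + 384 + 346 + 56 + 113 = 1668
CON1 = 1209 / 1668 = 0.7248

72.5%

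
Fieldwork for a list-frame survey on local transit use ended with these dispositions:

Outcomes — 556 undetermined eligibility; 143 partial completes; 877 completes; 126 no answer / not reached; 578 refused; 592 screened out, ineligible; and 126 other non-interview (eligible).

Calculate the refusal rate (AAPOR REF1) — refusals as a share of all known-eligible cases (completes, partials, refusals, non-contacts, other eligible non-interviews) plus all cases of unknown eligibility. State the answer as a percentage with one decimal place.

Numerator = 578
Denom = 877 + 143 + 578 + 126 + 126 + 556 = 2406
REF1 = 578 / 2406 = 0.2402

24.0%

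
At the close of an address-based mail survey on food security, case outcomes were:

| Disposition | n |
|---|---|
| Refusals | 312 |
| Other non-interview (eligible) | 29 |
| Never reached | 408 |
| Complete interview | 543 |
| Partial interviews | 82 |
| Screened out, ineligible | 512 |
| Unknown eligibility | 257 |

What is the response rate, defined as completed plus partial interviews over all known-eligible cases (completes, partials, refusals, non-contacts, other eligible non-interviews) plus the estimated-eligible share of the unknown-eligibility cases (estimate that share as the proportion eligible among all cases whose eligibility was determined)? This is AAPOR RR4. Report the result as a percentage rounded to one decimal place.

Num = 543 + 82 = 625
Known eligible = 543 + 82 + 312 + 408 + 29 = 1374
e = 1374 / (1374 + 512) = 1374 / 1886 = 0.7285
e × U = 0.7285 × 257 = 187.22
Base = 1374 + 187.22 = 1561.22
RR4 = 625 / 1561.22 = 0.4003

40.0%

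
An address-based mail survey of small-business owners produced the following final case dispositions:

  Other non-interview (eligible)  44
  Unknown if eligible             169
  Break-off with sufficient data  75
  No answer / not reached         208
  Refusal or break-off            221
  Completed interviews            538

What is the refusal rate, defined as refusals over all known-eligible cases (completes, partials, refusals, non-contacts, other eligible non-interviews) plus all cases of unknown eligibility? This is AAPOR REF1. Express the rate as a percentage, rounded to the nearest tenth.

Numerator → 221
Denom → 538 + 75 + 221 + 208 + 44 + 169 = 1255
REF1 = 221 / 1255 = 0.1761

17.6%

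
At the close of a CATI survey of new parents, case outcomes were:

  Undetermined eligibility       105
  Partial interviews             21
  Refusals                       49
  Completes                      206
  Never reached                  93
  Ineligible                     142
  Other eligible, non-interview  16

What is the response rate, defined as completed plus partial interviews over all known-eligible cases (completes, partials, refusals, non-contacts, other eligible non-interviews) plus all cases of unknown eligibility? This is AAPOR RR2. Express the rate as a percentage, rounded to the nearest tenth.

46.3%

Top: 206 + 21 = 227
Denom: 206 + 21 + 49 + 93 + 16 + 105 = 490
RR2 = 227 / 490 = 0.4633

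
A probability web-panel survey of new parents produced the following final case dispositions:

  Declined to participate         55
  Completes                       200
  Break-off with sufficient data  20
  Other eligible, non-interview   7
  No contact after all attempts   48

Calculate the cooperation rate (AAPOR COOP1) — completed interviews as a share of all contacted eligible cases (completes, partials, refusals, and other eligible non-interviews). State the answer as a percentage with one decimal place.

70.9%

Numerator = 200
Denom = 200 + 20 + 55 + 7 = 282
COOP1 = 200 / 282 = 0.7092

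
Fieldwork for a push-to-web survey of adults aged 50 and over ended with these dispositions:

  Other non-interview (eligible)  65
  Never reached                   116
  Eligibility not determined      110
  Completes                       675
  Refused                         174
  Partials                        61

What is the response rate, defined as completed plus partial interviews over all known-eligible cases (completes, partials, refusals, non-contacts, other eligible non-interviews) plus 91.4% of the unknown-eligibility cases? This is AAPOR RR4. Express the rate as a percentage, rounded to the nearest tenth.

Num → 675 + 61 = 736
Known eligible → 675 + 61 + 174 + 116 + 65 = 1091
Estimated eligible among unknowns → 0.9140 × 110 = 100.54
Denom → 1091 + 100.54 = 1191.54
RR4 = 736 / 1191.54 = 0.6177

61.8%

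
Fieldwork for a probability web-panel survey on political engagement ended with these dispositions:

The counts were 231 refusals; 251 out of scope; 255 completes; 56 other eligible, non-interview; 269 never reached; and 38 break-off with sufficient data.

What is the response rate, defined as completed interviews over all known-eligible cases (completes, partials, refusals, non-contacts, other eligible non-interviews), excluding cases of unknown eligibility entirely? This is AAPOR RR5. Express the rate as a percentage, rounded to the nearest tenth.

Num → 255
Base → 255 + 38 + 231 + 269 + 56 = 849
RR5 = 255 / 849 = 0.3004

30.0%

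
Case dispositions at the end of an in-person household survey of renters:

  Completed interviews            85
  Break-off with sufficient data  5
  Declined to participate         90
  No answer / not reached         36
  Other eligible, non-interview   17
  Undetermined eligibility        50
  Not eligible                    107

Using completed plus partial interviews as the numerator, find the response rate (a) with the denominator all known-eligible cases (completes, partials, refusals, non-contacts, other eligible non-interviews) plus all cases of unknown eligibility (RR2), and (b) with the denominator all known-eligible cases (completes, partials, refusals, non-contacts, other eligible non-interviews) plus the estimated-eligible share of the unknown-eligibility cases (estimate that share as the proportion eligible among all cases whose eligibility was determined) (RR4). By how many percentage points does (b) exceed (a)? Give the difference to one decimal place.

1.9

Num → 85 + 5 = 90
Base → 85 + 5 + 90 + 36 + 17 + 50 = 283
RR2 = 90 / 283 = 0.3180
Determined eligible → 85 + 5 + 90 + 36 + 17 = 233
e = 233 / (233 + 107) = 233 / 340 = 0.6853
Eligible share of unknowns → 0.6853 × 50 = 34.27
Base → 233 + 34.27 = 267.27
RR4 = 90 / 267.27 = 0.3367
Difference = 33.67 − 31.80 = 1.87 percentage points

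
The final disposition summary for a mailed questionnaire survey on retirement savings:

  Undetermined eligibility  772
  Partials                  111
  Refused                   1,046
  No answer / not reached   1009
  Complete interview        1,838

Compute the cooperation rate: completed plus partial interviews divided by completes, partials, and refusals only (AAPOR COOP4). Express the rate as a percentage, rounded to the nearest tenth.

Num: 1838 + 111 = 1949
Denom: 1838 + 111 + 1046 = 2995
COOP4 = 1949 / 2995 = 0.6508

65.1%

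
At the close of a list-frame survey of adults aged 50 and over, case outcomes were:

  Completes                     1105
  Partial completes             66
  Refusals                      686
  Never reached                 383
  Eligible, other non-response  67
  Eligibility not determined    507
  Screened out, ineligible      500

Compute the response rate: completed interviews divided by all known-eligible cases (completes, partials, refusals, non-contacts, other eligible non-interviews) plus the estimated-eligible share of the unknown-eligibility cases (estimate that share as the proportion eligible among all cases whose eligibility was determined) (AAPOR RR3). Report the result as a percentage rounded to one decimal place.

40.6%

Num: 1105
Determined eligible: 1105 + 66 + 686 + 383 + 67 = 2307
e = 2307 / (2307 + 500) = 2307 / 2807 = 0.8219
Estimated eligible among unknowns: 0.8219 × 507 = 416.70
Denominator: 2307 + 416.70 = 2723.70
RR3 = 1105 / 2723.70 = 0.4057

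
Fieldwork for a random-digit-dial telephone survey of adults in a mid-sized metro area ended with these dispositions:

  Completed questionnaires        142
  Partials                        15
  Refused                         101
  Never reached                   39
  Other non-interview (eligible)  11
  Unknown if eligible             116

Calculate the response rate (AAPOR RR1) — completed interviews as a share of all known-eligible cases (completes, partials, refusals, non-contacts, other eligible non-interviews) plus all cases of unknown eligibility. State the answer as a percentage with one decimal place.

Num = 142
Denominator = 142 + 15 + 101 + 39 + 11 + 116 = 424
RR1 = 142 / 424 = 0.3349

33.5%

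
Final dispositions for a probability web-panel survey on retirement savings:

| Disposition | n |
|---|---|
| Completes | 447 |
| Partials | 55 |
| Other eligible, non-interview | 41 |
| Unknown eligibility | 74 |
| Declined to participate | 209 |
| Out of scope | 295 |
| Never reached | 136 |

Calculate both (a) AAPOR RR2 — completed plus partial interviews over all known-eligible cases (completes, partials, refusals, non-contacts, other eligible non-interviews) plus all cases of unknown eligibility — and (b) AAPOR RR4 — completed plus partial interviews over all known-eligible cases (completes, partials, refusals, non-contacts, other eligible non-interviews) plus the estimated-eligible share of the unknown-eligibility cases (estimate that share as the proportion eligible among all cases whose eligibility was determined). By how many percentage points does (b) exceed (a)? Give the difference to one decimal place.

1.0

Num → 447 + 55 = 502
Denom → 447 + 55 + 209 + 136 + 41 + 74 = 962
RR2 = 502 / 962 = 0.5218
Determined eligible → 447 + 55 + 209 + 136 + 41 = 888
e = 888 / (888 + 295) = 888 / 1183 = 0.7506
e × U → 0.7506 × 74 = 55.54
Denom → 888 + 55.54 = 943.54
RR4 = 502 / 943.54 = 0.5320
Difference = 53.20 − 52.18 = 1.02 percentage points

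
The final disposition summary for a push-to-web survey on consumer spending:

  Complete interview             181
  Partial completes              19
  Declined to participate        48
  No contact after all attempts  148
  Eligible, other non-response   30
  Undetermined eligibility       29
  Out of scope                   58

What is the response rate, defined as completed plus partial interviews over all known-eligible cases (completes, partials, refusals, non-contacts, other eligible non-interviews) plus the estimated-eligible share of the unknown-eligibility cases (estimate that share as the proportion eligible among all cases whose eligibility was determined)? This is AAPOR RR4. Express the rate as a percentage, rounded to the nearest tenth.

44.3%

Top = 181 + 19 = 200
Determined eligible = 181 + 19 + 48 + 148 + 30 = 426
e = 426 / (426 + 58) = 426 / 484 = 0.8802
Estimated eligible among unknowns = 0.8802 × 29 = 25.53
Base = 426 + 25.53 = 451.53
RR4 = 200 / 451.53 = 0.4429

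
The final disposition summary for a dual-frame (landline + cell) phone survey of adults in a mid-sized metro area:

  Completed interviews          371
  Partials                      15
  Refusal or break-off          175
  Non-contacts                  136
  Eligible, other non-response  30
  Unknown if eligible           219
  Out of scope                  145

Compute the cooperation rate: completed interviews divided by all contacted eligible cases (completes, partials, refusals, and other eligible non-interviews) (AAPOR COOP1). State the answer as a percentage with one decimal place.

Numerator = 371
Base = 371 + 15 + 175 + 30 = 591
COOP1 = 371 / 591 = 0.6277

62.8%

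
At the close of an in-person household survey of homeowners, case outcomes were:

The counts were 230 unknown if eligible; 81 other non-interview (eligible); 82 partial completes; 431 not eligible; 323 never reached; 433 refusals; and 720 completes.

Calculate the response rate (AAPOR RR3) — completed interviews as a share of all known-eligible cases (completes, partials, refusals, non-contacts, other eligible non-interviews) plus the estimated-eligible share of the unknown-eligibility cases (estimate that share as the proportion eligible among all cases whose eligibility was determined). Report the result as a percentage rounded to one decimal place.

Numerator: 720
Known eligible: 720 + 82 + 433 + 323 + 81 = 1639
e = 1639 / (1639 + 431) = 1639 / 2070 = 0.7918
Eligible share of unknowns: 0.7918 × 230 = 182.11
Base: 1639 + 182.11 = 1821.11
RR3 = 720 / 1821.11 = 0.3954

39.5%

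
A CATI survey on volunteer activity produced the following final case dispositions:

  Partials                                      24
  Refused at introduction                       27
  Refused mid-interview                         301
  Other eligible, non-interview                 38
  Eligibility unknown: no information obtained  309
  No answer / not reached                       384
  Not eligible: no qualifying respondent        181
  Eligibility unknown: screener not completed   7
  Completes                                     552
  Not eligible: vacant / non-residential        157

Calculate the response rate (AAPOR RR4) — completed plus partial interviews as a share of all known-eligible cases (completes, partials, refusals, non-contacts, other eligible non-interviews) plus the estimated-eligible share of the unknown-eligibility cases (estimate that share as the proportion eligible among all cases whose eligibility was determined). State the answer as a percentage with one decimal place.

36.5%

Refusals = 27 + 301 = 328
Eligibility not determined = 7 + 309 = 316
Ineligible = 181 + 157 = 338
Num → 552 + 24 = 576
Determined eligible → 552 + 24 + 328 + 384 + 38 = 1326
e = 1326 / (1326 + 338) = 1326 / 1664 = 0.7969
e × U → 0.7969 × 316 = 251.82
Denominator → 1326 + 251.82 = 1577.82
RR4 = 576 / 1577.82 = 0.3651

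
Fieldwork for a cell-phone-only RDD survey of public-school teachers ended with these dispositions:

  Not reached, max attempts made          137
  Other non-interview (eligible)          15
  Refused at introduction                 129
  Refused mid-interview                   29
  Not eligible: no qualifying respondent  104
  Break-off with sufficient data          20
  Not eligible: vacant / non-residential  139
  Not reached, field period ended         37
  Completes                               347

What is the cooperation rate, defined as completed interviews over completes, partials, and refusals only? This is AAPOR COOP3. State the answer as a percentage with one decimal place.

Declined to participate = 129 + 29 = 158
No contact after all attempts = 37 + 137 = 174
Screened out, ineligible = 104 + 139 = 243
Top → 347
Base → 347 + 20 + 158 = 525
COOP3 = 347 / 525 = 0.6610

66.1%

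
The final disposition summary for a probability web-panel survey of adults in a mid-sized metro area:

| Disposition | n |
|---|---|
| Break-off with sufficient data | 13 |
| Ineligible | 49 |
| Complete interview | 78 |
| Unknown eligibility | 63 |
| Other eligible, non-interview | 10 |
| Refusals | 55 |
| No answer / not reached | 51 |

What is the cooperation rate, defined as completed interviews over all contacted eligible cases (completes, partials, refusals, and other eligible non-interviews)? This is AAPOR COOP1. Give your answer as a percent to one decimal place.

Numerator = 78
Base = 78 + 13 + 55 + 10 = 156
COOP1 = 78 / 156 = 0.5000

50.0%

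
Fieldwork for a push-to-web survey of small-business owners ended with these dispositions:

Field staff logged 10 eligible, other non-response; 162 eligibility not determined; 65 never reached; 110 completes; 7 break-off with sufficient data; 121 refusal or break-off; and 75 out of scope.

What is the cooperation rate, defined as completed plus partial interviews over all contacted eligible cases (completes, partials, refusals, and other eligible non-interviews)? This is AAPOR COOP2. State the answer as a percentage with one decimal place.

47.2%

Numerator = 110 + 7 = 117
Denominator = 110 + 7 + 121 + 10 = 248
COOP2 = 117 / 248 = 0.4718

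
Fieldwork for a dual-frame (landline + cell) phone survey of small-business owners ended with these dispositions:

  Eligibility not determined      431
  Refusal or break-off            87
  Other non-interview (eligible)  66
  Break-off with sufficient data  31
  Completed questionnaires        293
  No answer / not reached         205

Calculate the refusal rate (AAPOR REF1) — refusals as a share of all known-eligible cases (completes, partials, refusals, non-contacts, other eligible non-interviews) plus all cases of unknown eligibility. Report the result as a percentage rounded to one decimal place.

7.8%

Top → 87
Denom → 293 + 31 + 87 + 205 + 66 + 431 = 1113
REF1 = 87 / 1113 = 0.0782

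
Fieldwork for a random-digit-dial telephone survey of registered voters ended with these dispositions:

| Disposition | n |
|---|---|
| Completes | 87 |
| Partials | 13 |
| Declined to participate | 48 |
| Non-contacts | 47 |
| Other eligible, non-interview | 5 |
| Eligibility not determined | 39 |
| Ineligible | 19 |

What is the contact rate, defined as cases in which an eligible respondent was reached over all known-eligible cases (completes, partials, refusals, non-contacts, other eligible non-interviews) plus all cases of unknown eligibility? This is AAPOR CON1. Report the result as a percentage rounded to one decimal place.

64.0%

Top: 87 + 13 + 48 + 5 = 153
Base: 87 + 13 + 48 + 47 + 5 + 39 = 239
CON1 = 153 / 239 = 0.6402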